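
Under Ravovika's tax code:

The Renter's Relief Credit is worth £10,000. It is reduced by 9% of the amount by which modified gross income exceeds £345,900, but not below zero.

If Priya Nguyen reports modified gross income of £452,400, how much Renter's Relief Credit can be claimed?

Renter's Relief Credit: 9% of the £106,500 excess over £345,900 is £9,585; credit = £10,000 − £9,585 = £415.

£415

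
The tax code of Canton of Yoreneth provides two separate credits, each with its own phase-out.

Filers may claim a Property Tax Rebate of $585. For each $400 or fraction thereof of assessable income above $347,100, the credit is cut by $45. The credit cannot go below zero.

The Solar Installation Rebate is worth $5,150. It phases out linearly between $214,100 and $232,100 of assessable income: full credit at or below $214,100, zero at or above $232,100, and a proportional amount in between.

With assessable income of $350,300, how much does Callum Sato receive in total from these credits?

$225

Property Tax Rebate: income exceeds $347,100 by $3,200, which is 8 full-or-partial $400 increments; reduction = 8 × $45 = $360, leaving $225.
Solar Installation Rebate: $350,300 is at or above $232,100, so the credit is $0.
Total: $225 + $0 = $225.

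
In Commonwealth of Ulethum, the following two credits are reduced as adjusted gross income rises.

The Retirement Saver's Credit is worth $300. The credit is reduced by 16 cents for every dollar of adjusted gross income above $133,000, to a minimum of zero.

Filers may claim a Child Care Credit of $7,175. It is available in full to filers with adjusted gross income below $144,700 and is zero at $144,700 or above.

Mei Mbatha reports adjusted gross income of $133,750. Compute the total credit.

Retirement Saver's Credit: 16% of the $750 excess over $133,000 is $120; credit = $300 − $120 = $180.
Child Care Credit: $133,750 is below the $144,700 cutoff, so the full $7,175 applies.
Total: $180 + $7,175 = $7,355.

$7,355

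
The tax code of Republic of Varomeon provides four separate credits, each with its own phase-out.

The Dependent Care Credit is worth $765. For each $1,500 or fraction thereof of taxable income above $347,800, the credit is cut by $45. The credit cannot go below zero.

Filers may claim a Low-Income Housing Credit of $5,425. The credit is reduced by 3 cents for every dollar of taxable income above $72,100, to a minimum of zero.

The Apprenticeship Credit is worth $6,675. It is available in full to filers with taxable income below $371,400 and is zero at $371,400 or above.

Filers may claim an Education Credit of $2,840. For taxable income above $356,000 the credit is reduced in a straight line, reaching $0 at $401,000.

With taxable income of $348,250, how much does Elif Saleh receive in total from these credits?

$10,235

Dependent Care Credit: income exceeds $347,800 by $450, which is 1 full-or-partial $1,500 increment; reduction = 1 × $45 = $45, leaving $720.
Low-Income Housing Credit: 3% of the $276,150 excess over $72,100 is $8,284.50 ≥ base, so the credit is $0.
Apprenticeship Credit: $348,250 is below the $371,400 cutoff, so the full $6,675 applies.
Education Credit: $348,250 is at or below the $356,000 threshold, so the full $2,840 applies.
Total: $720 + $0 + $6,675 + $2,840 = $10,235.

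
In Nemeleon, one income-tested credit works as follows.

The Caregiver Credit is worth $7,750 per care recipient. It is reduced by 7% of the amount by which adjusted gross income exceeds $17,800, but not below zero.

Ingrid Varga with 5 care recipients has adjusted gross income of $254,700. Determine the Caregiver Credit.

$22,167

Caregiver Credit: base = 5 × $7,750 = $38,750. 7% of the $236,900 excess over $17,800 is $16,583; credit = $38,750 − $16,583 = $22,167.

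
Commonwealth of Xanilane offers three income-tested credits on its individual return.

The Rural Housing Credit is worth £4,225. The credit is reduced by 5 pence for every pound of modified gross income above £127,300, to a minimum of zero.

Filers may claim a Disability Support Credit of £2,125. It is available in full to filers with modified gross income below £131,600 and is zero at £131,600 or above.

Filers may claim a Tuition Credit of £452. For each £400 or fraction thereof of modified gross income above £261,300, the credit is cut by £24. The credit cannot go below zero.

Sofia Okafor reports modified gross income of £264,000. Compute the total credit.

Rural Housing Credit: 5% of the £136,700 excess over £127,300 is £6,835 ≥ base, so the credit is £0.
Disability Support Credit: £264,000 meets or exceeds the £131,600 cutoff, so the credit is £0.
Tuition Credit: income exceeds £261,300 by £2,700, which is 7 full-or-partial £400 increments; reduction = 7 × £24 = £168, leaving £284.
Total: £0 + £0 + £284 = £284.

£284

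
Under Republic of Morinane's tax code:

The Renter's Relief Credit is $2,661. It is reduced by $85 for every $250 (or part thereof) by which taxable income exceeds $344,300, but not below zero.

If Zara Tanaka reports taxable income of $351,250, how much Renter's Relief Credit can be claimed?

Renter's Relief Credit: income exceeds $344,300 by $6,950, which is 28 full-or-partial $250 increments; reduction = 28 × $85 = $2,380, leaving $281.

$281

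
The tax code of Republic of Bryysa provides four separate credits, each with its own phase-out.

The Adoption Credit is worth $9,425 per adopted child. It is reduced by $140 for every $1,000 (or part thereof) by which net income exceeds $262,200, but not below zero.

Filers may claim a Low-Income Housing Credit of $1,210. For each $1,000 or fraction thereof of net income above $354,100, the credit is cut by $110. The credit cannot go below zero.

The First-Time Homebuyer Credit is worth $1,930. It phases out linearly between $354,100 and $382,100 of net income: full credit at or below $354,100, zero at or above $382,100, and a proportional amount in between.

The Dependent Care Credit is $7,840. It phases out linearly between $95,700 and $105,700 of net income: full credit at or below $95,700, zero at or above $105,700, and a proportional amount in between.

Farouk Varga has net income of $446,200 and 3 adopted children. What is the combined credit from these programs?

Adoption Credit: base = 3 × $9,425 = $28,275. income exceeds $262,200 by $184,000, which is 184 full-or-partial $1,000 increments; reduction = 184 × $140 = $25,760, leaving $2,515.
Low-Income Housing Credit: income exceeds $354,100 by $92,100 → 93 increments × $110 = $10,230 ≥ base, so the credit is $0.
First-Time Homebuyer Credit: $446,200 is at or above $382,100, so the credit is $0.
Dependent Care Credit: $446,200 is at or above $105,700, so the credit is $0.
Total: $2,515 + $0 + $0 + $0 = $2,515.

$2,515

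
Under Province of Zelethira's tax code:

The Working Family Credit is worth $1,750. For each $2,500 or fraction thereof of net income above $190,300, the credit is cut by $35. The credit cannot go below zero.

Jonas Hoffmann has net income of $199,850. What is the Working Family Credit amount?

$1,610

Working Family Credit: income exceeds $190,300 by $9,550, which is 4 full-or-partial $2,500 increments; reduction = 4 × $35 = $140, leaving $1,610.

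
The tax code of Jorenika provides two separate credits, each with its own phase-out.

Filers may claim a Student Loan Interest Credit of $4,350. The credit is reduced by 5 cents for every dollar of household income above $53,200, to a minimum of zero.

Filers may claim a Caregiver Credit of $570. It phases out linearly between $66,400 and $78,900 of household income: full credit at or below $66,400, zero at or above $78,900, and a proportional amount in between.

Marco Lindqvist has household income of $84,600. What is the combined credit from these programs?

Student Loan Interest Credit: 5% of the $31,400 excess over $53,200 is $1,570; credit = $4,350 − $1,570 = $2,780.
Caregiver Credit: $84,600 is at or above $78,900, so the credit is $0.
Total: $2,780 + $0 = $2,780.

$2,780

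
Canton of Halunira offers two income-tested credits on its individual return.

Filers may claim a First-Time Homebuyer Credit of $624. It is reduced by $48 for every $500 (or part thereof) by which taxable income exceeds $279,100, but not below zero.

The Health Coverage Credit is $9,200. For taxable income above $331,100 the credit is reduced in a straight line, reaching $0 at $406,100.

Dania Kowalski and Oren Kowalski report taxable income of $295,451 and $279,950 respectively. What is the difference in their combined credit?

Dania ($295,451): First-Time Homebuyer Credit: income exceeds $279,100 by $16,351 → 33 increments × $48 = $1,584 ≥ base, so the credit is $0. Health Coverage Credit: $295,451 is at or below the $331,100 threshold, so the full $9,200 applies. total $0 + $9,200 = $9,200
Oren ($279,950): First-Time Homebuyer Credit: income exceeds $279,100 by $850, which is 2 full-or-partial $500 increments; reduction = 2 × $48 = $96, leaving $528. Health Coverage Credit: $279,950 is at or below the $331,100 threshold, so the full $9,200 applies. total $528 + $9,200 = $9,728
Difference: |$9,200 − $9,728| = $528.

$528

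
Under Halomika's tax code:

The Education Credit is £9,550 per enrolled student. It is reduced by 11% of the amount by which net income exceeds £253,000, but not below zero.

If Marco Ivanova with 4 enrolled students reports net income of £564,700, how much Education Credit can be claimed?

Education Credit: base = 4 × £9,550 = £38,200. 11% of the £311,700 excess over £253,000 is £34,287; credit = £38,200 − £34,287 = £3,913.

£3,913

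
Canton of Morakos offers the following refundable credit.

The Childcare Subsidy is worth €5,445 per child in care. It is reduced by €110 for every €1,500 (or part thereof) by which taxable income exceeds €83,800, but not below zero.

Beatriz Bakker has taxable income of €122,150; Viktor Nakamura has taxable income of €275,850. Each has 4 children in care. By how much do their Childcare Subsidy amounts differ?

Beatriz (€122,150): Childcare Subsidy: base = 4 × €5,445 = €21,780. income exceeds €83,800 by €38,350, which is 26 full-or-partial €1,500 increments; reduction = 26 × €110 = €2,860, leaving €18,920.
Viktor (€275,850): Childcare Subsidy: base = 4 × €5,445 = €21,780. income exceeds €83,800 by €192,050, which is 129 full-or-partial €1,500 increments; reduction = 129 × €110 = €14,190, leaving €7,590.
Difference: |€18,920 − €7,590| = €11,330.

€11,330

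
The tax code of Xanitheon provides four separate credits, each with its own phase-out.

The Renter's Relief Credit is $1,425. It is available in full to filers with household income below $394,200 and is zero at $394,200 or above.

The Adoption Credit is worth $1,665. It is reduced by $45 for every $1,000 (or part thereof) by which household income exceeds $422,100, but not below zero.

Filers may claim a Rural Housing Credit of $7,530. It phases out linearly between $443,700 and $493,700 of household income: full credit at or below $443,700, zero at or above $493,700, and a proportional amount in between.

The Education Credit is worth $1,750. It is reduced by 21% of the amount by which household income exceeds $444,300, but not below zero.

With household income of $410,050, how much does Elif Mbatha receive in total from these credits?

$10,945

Renter's Relief Credit: $410,050 meets or exceeds the $394,200 cutoff, so the credit is $0.
Adoption Credit: $410,050 is at or below the $422,100 threshold, so the full $1,665 applies.
Rural Housing Credit: $410,050 is at or below the $443,700 threshold, so the full $7,530 applies.
Education Credit: $410,050 is at or below the $444,300 threshold, so the full $1,750 applies.
Total: $0 + $1,665 + $7,530 + $1,750 = $10,945.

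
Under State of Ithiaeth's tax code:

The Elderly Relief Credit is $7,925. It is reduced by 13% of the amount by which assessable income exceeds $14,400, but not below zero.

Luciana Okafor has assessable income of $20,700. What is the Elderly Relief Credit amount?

Elderly Relief Credit: 13% of the $6,300 excess over $14,400 is $819; credit = $7,925 − $819 = $7,106.

$7,106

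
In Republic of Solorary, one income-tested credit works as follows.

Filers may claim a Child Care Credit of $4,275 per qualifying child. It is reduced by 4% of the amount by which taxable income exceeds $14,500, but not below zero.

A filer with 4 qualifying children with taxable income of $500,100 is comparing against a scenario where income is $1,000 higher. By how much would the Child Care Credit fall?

At $500,100 — base = 4 × $4,275 = $17,100. 4% of the $485,600 excess over $14,500 is $19,424 ≥ base, so the credit is $0.
At $501,100 — base = 4 × $4,275 = $17,100. 4% of the $486,600 excess over $14,500 is $19,464 ≥ base, so the credit is $0.
Lost: $0 − $0 = $0.

$0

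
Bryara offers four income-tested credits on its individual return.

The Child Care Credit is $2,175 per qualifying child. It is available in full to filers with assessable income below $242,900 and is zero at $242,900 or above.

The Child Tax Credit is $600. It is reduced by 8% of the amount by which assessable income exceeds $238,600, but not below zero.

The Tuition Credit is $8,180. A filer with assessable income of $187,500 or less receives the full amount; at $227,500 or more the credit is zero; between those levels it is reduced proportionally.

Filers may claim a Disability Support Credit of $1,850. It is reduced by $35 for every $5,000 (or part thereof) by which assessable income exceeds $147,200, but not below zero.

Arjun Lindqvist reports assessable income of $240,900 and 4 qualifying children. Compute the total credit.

$10,301

Child Care Credit: base = 4 × $2,175 = $8,700. $240,900 is below the $242,900 cutoff, so the full $8,700 applies.
Child Tax Credit: 8% of the $2,300 excess over $238,600 is $184; credit = $600 − $184 = $416.
Tuition Credit: $240,900 is at or above $227,500, so the credit is $0.
Disability Support Credit: income exceeds $147,200 by $93,700, which is 19 full-or-partial $5,000 increments; reduction = 19 × $35 = $665, leaving $1,185.
Total: $8,700 + $416 + $0 + $1,185 = $10,301.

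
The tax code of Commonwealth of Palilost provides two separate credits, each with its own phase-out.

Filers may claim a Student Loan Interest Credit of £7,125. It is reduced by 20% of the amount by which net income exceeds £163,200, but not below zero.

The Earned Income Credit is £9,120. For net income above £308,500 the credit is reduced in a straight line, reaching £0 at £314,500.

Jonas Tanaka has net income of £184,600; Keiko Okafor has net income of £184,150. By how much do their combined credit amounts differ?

Jonas (£184,600): Student Loan Interest Credit: 20% of the £21,400 excess over £163,200 is £4,280; credit = £7,125 − £4,280 = £2,845. Earned Income Credit: £184,600 is at or below the £308,500 threshold, so the full £9,120 applies. total £2,845 + £9,120 = £11,965
Keiko (£184,150): Student Loan Interest Credit: 20% of the £20,950 excess over £163,200 is £4,190; credit = £7,125 − £4,190 = £2,935. Earned Income Credit: £184,150 is at or below the £308,500 threshold, so the full £9,120 applies. total £2,935 + £9,120 = £12,055
Difference: |£11,965 − £12,055| = £90.

£90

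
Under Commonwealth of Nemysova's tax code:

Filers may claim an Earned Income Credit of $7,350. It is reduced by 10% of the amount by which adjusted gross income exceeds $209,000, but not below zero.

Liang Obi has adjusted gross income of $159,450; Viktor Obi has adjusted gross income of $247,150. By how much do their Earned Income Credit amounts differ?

$3,815

Liang ($159,450): Earned Income Credit: $159,450 is at or below the $209,000 threshold, so the full $7,350 applies.
Viktor ($247,150): Earned Income Credit: 10% of the $38,150 excess over $209,000 is $3,815; credit = $7,350 − $3,815 = $3,535.
Difference: |$7,350 − $3,535| = $3,815.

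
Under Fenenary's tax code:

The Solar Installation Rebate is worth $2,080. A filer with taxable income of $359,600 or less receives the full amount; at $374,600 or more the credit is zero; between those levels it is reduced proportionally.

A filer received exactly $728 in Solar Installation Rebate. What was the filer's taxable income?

$728 is 728/2,080 of the full $2,080, so 1,352/2,080 of the $15,000 range has been used: income = $359,600 + $15,000 × 1,352/2,080 = $369,350.

$369,350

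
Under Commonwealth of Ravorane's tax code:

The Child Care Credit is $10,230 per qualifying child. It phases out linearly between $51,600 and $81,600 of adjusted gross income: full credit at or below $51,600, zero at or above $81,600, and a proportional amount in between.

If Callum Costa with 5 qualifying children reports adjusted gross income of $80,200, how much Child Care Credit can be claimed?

$2,387

Child Care Credit: base = 5 × $10,230 = $51,150. $80,200 is $28,600 into a $30,000 phase-out range, leaving 1,400/30,000 of the credit: $51,150 × 1,400/30,000 = $2,387.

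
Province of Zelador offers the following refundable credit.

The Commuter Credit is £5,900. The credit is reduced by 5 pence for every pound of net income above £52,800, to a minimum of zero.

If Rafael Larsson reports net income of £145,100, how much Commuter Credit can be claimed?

£1,285

Commuter Credit: 5% of the £92,300 excess over £52,800 is £4,615; credit = £5,900 − £4,615 = £1,285.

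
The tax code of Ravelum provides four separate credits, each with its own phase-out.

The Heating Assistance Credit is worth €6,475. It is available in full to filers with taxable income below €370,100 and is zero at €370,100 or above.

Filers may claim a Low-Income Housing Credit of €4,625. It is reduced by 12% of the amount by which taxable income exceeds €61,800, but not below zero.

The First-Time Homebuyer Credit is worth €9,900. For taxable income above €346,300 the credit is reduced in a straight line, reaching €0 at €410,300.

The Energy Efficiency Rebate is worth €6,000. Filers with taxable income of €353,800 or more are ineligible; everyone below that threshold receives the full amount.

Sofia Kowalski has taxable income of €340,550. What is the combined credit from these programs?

Heating Assistance Credit: €340,550 is below the €370,100 cutoff, so the full €6,475 applies.
Low-Income Housing Credit: 12% of the €278,750 excess over €61,800 is €33,450 ≥ base, so the credit is €0.
First-Time Homebuyer Credit: €340,550 is at or below the €346,300 threshold, so the full €9,900 applies.
Energy Efficiency Rebate: €340,550 is below the €353,800 cutoff, so the full €6,000 applies.
Total: €6,475 + €0 + €9,900 + €6,000 = €22,375.

€22,375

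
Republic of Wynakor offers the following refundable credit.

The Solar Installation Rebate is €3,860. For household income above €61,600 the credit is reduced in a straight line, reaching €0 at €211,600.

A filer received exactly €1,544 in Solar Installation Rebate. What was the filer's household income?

€151,600

€1,544 is 1,544/3,860 of the full €3,860, so 2,316/3,860 of the €150,000 range has been used: income = €61,600 + €150,000 × 2,316/3,860 = €151,600.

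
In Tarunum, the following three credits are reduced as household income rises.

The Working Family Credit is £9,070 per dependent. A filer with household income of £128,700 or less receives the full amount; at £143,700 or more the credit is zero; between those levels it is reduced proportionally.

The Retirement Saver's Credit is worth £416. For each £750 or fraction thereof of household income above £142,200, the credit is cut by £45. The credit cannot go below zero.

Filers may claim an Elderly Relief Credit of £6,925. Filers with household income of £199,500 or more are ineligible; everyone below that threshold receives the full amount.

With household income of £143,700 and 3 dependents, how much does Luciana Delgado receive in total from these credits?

Working Family Credit: base = 3 × £9,070 = £27,210. £143,700 is at or above £143,700, so the credit is £0.
Retirement Saver's Credit: income exceeds £142,200 by £1,500, which is 2 full-or-partial £750 increments; reduction = 2 × £45 = £90, leaving £326.
Elderly Relief Credit: £143,700 is below the £199,500 cutoff, so the full £6,925 applies.
Total: £0 + £326 + £6,925 = £7,251.

£7,251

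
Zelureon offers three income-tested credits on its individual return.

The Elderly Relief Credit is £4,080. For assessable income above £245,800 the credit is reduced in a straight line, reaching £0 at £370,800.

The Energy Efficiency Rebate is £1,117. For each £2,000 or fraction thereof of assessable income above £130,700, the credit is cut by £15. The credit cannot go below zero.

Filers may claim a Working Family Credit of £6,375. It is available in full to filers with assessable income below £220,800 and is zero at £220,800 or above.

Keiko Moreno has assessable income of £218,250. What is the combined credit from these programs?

Elderly Relief Credit: £218,250 is at or below the £245,800 threshold, so the full £4,080 applies.
Energy Efficiency Rebate: income exceeds £130,700 by £87,550, which is 44 full-or-partial £2,000 increments; reduction = 44 × £15 = £660, leaving £457.
Working Family Credit: £218,250 is below the £220,800 cutoff, so the full £6,375 applies.
Total: £4,080 + £457 + £6,375 = £10,912.

£10,912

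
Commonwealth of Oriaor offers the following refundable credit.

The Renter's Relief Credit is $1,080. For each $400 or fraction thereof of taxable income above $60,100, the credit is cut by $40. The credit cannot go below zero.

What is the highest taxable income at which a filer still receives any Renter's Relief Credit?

$70,500

After 26 increments the reduction is 26 × $40 = $1,040, leaving $40; one more increment wipes it out. Increment 26 ends at excess 26 × $400 = $10,400, so the highest qualifying income is $60,100 + $10,400 = $70,500.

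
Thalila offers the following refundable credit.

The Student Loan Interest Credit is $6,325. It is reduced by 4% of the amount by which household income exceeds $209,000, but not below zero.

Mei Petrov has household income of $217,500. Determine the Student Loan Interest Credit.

Student Loan Interest Credit: 4% of the $8,500 excess over $209,000 is $340; credit = $6,325 − $340 = $5,985.

$5,985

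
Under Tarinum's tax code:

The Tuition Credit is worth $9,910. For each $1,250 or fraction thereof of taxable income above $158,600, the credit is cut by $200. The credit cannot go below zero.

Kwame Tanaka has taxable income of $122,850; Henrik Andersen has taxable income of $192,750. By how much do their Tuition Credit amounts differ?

$5,600

Kwame ($122,850): Tuition Credit: $122,850 is at or below the $158,600 threshold, so the full $9,910 applies.
Henrik ($192,750): Tuition Credit: income exceeds $158,600 by $34,150, which is 28 full-or-partial $1,250 increments; reduction = 28 × $200 = $5,600, leaving $4,310.
Difference: |$9,910 − $4,310| = $5,600.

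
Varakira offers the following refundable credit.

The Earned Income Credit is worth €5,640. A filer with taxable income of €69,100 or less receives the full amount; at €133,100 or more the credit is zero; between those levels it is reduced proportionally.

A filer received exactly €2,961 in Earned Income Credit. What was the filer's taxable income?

€2,961 is 2,961/5,640 of the full €5,640, so 2,679/5,640 of the €64,000 range has been used: income = €69,100 + €64,000 × 2,679/5,640 = €99,500.

€99,500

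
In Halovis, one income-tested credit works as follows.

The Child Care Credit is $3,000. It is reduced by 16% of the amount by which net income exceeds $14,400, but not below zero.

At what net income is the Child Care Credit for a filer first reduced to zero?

$33,150

The credit falls by 16% of each dollar above $14,400, so it reaches zero when the excess is $3,000 / 16% = $18,750: income = $14,400 + $18,750 = $33,150.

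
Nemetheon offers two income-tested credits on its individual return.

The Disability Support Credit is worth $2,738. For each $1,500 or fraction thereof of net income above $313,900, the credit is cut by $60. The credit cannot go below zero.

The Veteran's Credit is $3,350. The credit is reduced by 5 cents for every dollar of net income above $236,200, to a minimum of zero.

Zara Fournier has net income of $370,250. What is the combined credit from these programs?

$458

Disability Support Credit: income exceeds $313,900 by $56,350, which is 38 full-or-partial $1,500 increments; reduction = 38 × $60 = $2,280, leaving $458.
Veteran's Credit: 5% of the $134,050 excess over $236,200 is $6,702.50 ≥ base, so the credit is $0.
Total: $458 + $0 = $458.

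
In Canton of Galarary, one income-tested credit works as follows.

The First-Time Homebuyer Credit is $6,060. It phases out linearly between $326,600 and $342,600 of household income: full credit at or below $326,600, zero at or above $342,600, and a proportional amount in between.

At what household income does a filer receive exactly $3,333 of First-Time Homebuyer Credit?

$333,800

$3,333 is 3,333/6,060 of the full $6,060, so 2,727/6,060 of the $16,000 range has been used: income = $326,600 + $16,000 × 2,727/6,060 = $333,800.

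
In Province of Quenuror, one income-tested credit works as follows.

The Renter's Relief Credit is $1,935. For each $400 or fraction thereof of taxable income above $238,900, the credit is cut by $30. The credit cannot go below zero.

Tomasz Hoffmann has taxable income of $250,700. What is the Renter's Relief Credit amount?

$1,035

Renter's Relief Credit: income exceeds $238,900 by $11,800, which is 30 full-or-partial $400 increments; reduction = 30 × $30 = $900, leaving $1,035.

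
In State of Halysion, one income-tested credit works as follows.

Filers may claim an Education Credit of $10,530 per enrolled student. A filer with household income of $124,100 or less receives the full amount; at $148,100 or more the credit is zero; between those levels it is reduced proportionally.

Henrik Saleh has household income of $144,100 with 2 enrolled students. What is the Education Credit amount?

Education Credit: base = 2 × $10,530 = $21,060. $144,100 is $20,000 into a $24,000 phase-out range, leaving 4,000/24,000 of the credit: $21,060 × 4,000/24,000 = $3,510.

$3,510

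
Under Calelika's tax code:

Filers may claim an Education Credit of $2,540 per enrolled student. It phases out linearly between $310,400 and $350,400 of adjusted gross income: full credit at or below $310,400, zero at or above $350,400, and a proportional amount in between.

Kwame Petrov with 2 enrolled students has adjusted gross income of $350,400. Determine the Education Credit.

Education Credit: base = 2 × $2,540 = $5,080. $350,400 is at or above $350,400, so the credit is $0.

$0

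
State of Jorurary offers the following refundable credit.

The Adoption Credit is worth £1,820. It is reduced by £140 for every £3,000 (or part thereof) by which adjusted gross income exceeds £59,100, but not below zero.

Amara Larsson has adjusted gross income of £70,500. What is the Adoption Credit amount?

£1,260

Adoption Credit: income exceeds £59,100 by £11,400, which is 4 full-or-partial £3,000 increments; reduction = 4 × £140 = £560, leaving £1,260.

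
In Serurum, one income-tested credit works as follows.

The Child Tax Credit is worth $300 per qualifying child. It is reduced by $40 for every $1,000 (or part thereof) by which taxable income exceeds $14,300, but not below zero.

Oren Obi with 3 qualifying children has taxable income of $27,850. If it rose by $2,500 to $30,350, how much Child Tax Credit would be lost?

$120

At $27,850 — base = 3 × $300 = $900. income exceeds $14,300 by $13,550, which is 14 full-or-partial $1,000 increments; reduction = 14 × $40 = $560, leaving $340.
At $30,350 — base = 3 × $300 = $900. income exceeds $14,300 by $16,050, which is 17 full-or-partial $1,000 increments; reduction = 17 × $40 = $680, leaving $220.
Lost: $340 − $220 = $120.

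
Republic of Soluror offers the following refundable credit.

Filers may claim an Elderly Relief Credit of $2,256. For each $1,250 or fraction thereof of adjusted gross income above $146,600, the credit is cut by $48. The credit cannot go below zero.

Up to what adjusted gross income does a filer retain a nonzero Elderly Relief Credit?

$204,100

After 46 increments the reduction is 46 × $48 = $2,208, leaving $48; one more increment wipes it out. Increment 46 ends at excess 46 × $1,250 = $57,500, so the highest qualifying income is $146,600 + $57,500 = $204,100.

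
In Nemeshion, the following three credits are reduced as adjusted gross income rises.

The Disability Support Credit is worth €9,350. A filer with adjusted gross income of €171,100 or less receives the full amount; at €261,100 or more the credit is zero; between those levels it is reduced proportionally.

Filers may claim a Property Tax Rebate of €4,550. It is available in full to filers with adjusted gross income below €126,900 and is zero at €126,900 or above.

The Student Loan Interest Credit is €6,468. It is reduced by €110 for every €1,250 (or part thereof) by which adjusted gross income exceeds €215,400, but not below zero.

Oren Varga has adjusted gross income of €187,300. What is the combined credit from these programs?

Disability Support Credit: €187,300 is €16,200 into a €90,000 phase-out range, leaving 73,800/90,000 of the credit: €9,350 × 73,800/90,000 = €7,667.
Property Tax Rebate: €187,300 meets or exceeds the €126,900 cutoff, so the credit is €0.
Student Loan Interest Credit: €187,300 is at or below the €215,400 threshold, so the full €6,468 applies.
Total: €7,667 + €0 + €6,468 = €14,135.

€14,135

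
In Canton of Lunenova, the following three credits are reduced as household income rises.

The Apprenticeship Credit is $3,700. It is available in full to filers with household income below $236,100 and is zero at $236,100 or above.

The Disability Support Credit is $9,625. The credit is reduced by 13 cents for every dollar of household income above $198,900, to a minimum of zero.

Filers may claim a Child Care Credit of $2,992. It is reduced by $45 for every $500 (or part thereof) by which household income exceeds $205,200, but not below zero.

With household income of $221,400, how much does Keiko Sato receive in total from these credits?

Apprenticeship Credit: $221,400 is below the $236,100 cutoff, so the full $3,700 applies.
Disability Support Credit: 13% of the $22,500 excess over $198,900 is $2,925; credit = $9,625 − $2,925 = $6,700.
Child Care Credit: income exceeds $205,200 by $16,200, which is 33 full-or-partial $500 increments; reduction = 33 × $45 = $1,485, leaving $1,507.
Total: $3,700 + $6,700 + $1,507 = $11,907.

$11,907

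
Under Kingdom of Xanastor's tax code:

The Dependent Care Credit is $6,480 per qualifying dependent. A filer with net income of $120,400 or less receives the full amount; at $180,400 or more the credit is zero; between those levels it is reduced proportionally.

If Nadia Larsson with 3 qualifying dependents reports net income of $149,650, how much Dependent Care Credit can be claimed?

$9,963

Dependent Care Credit: base = 3 × $6,480 = $19,440. $149,650 is $29,250 into a $60,000 phase-out range, leaving 30,750/60,000 of the credit: $19,440 × 30,750/60,000 = $9,963.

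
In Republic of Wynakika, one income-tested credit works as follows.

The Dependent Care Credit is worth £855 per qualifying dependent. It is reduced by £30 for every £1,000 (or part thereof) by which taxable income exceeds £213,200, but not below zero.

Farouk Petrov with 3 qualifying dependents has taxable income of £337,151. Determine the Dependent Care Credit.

Dependent Care Credit: base = 3 × £855 = £2,565. income exceeds £213,200 by £123,951 → 124 increments × £30 = £3,720 ≥ base, so the credit is £0.

£0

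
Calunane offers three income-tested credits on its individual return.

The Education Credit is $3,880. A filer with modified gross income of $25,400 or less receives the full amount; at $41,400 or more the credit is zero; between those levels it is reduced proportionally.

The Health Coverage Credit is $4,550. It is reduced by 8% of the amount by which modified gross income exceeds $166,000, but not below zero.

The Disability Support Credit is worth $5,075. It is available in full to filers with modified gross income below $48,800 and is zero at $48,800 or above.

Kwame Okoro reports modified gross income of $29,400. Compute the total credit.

$12,535

Education Credit: $29,400 is $4,000 into a $16,000 phase-out range, leaving 12,000/16,000 of the credit: $3,880 × 12,000/16,000 = $2,910.
Health Coverage Credit: $29,400 is at or below the $166,000 threshold, so the full $4,550 applies.
Disability Support Credit: $29,400 is below the $48,800 cutoff, so the full $5,075 applies.
Total: $2,910 + $4,550 + $5,075 = $12,535.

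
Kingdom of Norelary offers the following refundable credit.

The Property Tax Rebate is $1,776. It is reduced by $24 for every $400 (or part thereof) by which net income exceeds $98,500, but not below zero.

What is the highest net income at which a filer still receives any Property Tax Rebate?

$127,700

After 73 increments the reduction is 73 × $24 = $1,752, leaving $24; one more increment wipes it out. Increment 73 ends at excess 73 × $400 = $29,200, so the highest qualifying income is $98,500 + $29,200 = $127,700.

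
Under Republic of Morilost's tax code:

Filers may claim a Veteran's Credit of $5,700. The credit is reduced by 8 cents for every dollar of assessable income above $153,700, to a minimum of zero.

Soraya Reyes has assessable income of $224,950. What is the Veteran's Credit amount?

$0

Veteran's Credit: 8% of the $71,250 excess over $153,700 is $5,700 ≥ base, so the credit is $0.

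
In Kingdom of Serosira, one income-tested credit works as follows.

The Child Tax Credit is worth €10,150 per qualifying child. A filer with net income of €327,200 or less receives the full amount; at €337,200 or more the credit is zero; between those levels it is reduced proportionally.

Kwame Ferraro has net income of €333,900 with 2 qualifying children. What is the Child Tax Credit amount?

Child Tax Credit: base = 2 × €10,150 = €20,300. €333,900 is €6,700 into a €10,000 phase-out range, leaving 3,300/10,000 of the credit: €20,300 × 3,300/10,000 = €6,699.

€6,699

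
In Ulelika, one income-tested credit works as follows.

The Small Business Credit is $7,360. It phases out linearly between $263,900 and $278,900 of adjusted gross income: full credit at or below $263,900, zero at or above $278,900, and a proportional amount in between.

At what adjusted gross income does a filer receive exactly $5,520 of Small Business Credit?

$5,520 is 5,520/7,360 of the full $7,360, so 1,840/7,360 of the $15,000 range has been used: income = $263,900 + $15,000 × 1,840/7,360 = $267,650.

$267,650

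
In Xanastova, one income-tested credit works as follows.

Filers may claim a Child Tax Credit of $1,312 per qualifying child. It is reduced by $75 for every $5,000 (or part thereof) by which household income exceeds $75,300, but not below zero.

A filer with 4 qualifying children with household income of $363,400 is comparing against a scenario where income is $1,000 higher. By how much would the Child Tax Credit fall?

$0

At $363,400 — base = 4 × $1,312 = $5,248. income exceeds $75,300 by $288,100, which is 58 full-or-partial $5,000 increments; reduction = 58 × $75 = $4,350, leaving $898.
At $364,400 — base = 4 × $1,312 = $5,248. income exceeds $75,300 by $289,100, which is 58 full-or-partial $5,000 increments; reduction = 58 × $75 = $4,350, leaving $898.
Lost: $898 − $898 = $0.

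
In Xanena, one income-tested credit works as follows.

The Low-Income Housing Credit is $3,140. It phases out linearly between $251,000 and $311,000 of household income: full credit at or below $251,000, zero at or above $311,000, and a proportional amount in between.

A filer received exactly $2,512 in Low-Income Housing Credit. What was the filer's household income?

$263,000

$2,512 is 2,512/3,140 of the full $3,140, so 628/3,140 of the $60,000 range has been used: income = $251,000 + $60,000 × 628/3,140 = $263,000.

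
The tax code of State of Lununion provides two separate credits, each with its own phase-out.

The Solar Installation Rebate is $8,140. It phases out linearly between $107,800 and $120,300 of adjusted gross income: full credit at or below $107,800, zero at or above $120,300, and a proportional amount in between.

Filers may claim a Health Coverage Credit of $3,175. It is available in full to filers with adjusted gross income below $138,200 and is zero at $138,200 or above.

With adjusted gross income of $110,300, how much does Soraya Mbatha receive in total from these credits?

$9,687

Solar Installation Rebate: $110,300 is $2,500 into a $12,500 phase-out range, leaving 10,000/12,500 of the credit: $8,140 × 10,000/12,500 = $6,512.
Health Coverage Credit: $110,300 is below the $138,200 cutoff, so the full $3,175 applies.
Total: $6,512 + $3,175 = $9,687.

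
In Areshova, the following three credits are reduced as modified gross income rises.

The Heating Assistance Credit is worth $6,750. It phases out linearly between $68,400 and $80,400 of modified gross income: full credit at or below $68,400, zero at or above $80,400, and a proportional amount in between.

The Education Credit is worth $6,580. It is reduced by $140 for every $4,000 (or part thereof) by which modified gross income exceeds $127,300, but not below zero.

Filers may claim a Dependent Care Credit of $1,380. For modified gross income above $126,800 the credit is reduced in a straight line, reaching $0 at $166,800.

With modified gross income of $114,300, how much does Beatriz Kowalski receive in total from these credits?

Heating Assistance Credit: $114,300 is at or above $80,400, so the credit is $0.
Education Credit: $114,300 is at or below the $127,300 threshold, so the full $6,580 applies.
Dependent Care Credit: $114,300 is at or below the $126,800 threshold, so the full $1,380 applies.
Total: $0 + $6,580 + $1,380 = $7,960.

$7,960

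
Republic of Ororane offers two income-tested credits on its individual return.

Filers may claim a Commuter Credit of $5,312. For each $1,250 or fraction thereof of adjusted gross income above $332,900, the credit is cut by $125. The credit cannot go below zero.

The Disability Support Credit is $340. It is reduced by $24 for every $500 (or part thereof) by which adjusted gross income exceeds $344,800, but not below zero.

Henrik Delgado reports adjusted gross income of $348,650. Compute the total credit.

$3,835

Commuter Credit: income exceeds $332,900 by $15,750, which is 13 full-or-partial $1,250 increments; reduction = 13 × $125 = $1,625, leaving $3,687.
Disability Support Credit: income exceeds $344,800 by $3,850, which is 8 full-or-partial $500 increments; reduction = 8 × $24 = $192, leaving $148.
Total: $3,687 + $148 = $3,835.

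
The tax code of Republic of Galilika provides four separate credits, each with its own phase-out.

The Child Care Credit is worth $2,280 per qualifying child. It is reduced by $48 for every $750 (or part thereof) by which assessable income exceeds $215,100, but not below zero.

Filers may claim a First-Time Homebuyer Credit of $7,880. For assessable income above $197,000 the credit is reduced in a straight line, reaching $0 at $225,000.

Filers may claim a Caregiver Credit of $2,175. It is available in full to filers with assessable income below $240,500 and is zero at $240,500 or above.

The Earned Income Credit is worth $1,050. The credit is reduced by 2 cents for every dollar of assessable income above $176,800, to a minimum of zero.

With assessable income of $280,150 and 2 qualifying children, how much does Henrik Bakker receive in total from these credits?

$384

Child Care Credit: base = 2 × $2,280 = $4,560. income exceeds $215,100 by $65,050, which is 87 full-or-partial $750 increments; reduction = 87 × $48 = $4,176, leaving $384.
First-Time Homebuyer Credit: $280,150 is at or above $225,000, so the credit is $0.
Caregiver Credit: $280,150 meets or exceeds the $240,500 cutoff, so the credit is $0.
Earned Income Credit: 2% of the $103,350 excess over $176,800 is $2,067 ≥ base, so the credit is $0.
Total: $384 + $0 + $0 + $0 = $384.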